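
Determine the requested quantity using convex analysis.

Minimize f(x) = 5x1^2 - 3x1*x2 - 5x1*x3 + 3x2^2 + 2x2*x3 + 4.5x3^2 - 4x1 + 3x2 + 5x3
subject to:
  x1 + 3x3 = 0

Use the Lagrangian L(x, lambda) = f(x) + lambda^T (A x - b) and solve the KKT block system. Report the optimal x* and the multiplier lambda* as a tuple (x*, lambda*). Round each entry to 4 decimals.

Form the Lagrangian:
  L(x, lambda) = (1/2) x^T Q x + c^T x + lambda^T (A x - b)
Stationarity (grad_x L = 0): Q x + c + A^T lambda = 0.
Primal feasibility: A x = b.

This gives the KKT block system:
  [ Q   A^T ] [ x     ]   [-c ]
  [ A    0  ] [ lambda ] = [ b ]

Solving the linear system:
  x*      = (0.317, -0.3063, -0.1057)
  lambda* = (-0.6172)
  f(x*)   = -1.3576

x* = (0.317, -0.3063, -0.1057), lambda* = (-0.6172)


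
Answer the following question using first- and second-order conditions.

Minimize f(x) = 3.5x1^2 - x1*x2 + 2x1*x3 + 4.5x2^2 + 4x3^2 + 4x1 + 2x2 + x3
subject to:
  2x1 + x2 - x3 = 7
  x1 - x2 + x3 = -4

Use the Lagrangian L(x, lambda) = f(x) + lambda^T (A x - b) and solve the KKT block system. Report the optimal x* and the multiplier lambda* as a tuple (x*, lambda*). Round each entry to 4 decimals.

Form the Lagrangian:
  L(x, lambda) = (1/2) x^T Q x + c^T x + lambda^T (A x - b)
Stationarity (grad_x L = 0): Q x + c + A^T lambda = 0.
Primal feasibility: A x = b.

This gives the KKT block system:
  [ Q   A^T ] [ x     ]   [-c ]
  [ A    0  ] [ lambda ] = [ b ]

Solving the linear system:
  x*      = (1, 2.1176, -2.8824)
  lambda* = (-7.7255, 12.3333)
  f(x*)   = 54.3824

x* = (1, 2.1176, -2.8824), lambda* = (-7.7255, 12.3333)


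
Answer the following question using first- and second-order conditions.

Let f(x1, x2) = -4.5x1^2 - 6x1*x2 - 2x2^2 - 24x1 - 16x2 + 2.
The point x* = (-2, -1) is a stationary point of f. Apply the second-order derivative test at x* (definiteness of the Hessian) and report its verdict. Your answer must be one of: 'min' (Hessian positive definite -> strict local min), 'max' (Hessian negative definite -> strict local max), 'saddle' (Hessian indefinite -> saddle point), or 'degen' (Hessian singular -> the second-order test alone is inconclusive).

Compute the Hessian H = grad^2 f:
  H = [[-9, -6], [-6, -4]]
Verify stationarity: grad f(x*) = H x* + g = (0, 0).
Eigenvalues of H: -13, 0.
H has a zero eigenvalue (singular; negative semidefinite but not definite), so H is neither positive definite, negative definite, nor indefinite. The second-order test alone is inconclusive -> degen.
(Indeed, f is constant along the null direction of H through x*, so x* is not a strict local extremum.)

degen


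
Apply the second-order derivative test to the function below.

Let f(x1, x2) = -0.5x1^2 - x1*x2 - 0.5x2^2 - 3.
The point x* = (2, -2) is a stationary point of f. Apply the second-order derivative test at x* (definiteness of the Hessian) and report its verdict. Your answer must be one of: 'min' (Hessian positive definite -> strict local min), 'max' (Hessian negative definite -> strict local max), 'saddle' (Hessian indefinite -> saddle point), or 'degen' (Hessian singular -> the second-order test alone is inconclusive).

Compute the Hessian H = grad^2 f:
  H = [[-1, -1], [-1, -1]]
Verify stationarity: grad f(x*) = H x* + g = (0, 0).
Eigenvalues of H: -2, 0.
H has a zero eigenvalue (singular; negative semidefinite but not definite), so H is neither positive definite, negative definite, nor indefinite. The second-order test alone is inconclusive -> degen.
(Indeed, f is constant along the null direction of H through x*, so x* is not a strict local extremum.)

degen


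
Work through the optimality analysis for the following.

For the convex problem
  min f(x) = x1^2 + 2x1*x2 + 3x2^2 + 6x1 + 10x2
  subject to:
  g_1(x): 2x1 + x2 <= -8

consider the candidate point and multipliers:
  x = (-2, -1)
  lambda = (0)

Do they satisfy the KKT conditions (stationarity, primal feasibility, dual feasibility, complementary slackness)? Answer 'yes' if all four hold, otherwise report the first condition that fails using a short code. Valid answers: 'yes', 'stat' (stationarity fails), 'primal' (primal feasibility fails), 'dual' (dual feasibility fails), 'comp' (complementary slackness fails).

Gradient of f: grad f(x) = Q x + c = (0, 0)
Constraint values g_i(x) = a_i^T x - b_i:
  g_1((-2, -1)) = 3
Stationarity residual: grad f(x) + sum_i lambda_i a_i = (0, 0)
  -> stationarity OK
Primal feasibility (all g_i <= 0): FAILS
Dual feasibility (all lambda_i >= 0): OK
Complementary slackness (lambda_i * g_i(x) = 0 for all i): OK

Verdict: the first failing condition is primal_feasibility -> primal.

primal


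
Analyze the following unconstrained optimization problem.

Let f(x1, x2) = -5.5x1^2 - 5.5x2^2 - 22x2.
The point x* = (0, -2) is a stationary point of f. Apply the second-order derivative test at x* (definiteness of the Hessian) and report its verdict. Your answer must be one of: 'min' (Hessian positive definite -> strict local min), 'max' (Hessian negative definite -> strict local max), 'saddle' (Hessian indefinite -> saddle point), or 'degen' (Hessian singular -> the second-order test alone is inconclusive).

Compute the Hessian H = grad^2 f:
  H = [[-11, 0], [0, -11]]
Verify stationarity: grad f(x*) = H x* + g = (0, 0).
Eigenvalues of H: -11, -11.
Both eigenvalues < 0, so H is negative definite -> x* is a strict local max.

max


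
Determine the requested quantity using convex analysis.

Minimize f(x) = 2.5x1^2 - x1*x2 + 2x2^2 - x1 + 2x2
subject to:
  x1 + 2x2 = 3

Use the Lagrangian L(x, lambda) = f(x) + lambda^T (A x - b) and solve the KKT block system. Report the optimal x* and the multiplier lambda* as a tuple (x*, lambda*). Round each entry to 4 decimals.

Form the Lagrangian:
  L(x, lambda) = (1/2) x^T Q x + c^T x + lambda^T (A x - b)
Stationarity (grad_x L = 0): Q x + c + A^T lambda = 0.
Primal feasibility: A x = b.

This gives the KKT block system:
  [ Q   A^T ] [ x     ]   [-c ]
  [ A    0  ] [ lambda ] = [ b ]

Solving the linear system:
  x*      = (0.9286, 1.0357)
  lambda* = (-2.6071)
  f(x*)   = 4.4821

x* = (0.9286, 1.0357), lambda* = (-2.6071)


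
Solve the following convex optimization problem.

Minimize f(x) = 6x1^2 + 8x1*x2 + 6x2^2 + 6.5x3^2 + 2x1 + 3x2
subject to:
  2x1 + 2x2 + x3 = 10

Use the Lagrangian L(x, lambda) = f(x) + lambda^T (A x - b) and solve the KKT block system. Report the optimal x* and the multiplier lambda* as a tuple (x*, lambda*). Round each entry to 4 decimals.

Form the Lagrangian:
  L(x, lambda) = (1/2) x^T Q x + c^T x + lambda^T (A x - b)
Stationarity (grad_x L = 0): Q x + c + A^T lambda = 0.
Primal feasibility: A x = b.

This gives the KKT block system:
  [ Q   A^T ] [ x     ]   [-c ]
  [ A    0  ] [ lambda ] = [ b ]

Solving the linear system:
  x*      = (2.2016, 1.9516, 1.6935)
  lambda* = (-22.0161)
  f(x*)   = 115.2097

x* = (2.2016, 1.9516, 1.6935), lambda* = (-22.0161)


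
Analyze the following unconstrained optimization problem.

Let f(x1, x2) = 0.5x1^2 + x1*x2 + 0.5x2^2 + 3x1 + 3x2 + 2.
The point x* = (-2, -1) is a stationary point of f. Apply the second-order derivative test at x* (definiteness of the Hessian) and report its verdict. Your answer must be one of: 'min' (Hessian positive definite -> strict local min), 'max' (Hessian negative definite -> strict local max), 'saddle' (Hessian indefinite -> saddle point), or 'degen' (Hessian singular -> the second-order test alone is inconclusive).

Compute the Hessian H = grad^2 f:
  H = [[1, 1], [1, 1]]
Verify stationarity: grad f(x*) = H x* + g = (0, 0).
Eigenvalues of H: 0, 2.
H has a zero eigenvalue (singular; positive semidefinite but not definite), so H is neither positive definite, negative definite, nor indefinite. The second-order test alone is inconclusive -> degen.
(Indeed, f is constant along the null direction of H through x*, so x* is not a strict local extremum.)

degen


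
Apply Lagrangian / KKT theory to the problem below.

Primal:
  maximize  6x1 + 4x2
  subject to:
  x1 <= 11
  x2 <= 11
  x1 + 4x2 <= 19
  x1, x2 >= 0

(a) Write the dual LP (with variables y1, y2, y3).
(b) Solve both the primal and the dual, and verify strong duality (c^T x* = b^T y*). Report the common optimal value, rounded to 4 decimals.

The standard primal-dual pair for 'max c^T x s.t. A x <= b, x >= 0' is:
  Dual:  min b^T y  s.t.  A^T y >= c,  y >= 0.

So the dual LP is:
  minimize  11y1 + 11y2 + 19y3
  subject to:
    y1 + y3 >= 6
    y2 + 4y3 >= 4
    y1, y2, y3 >= 0

Solving the primal: x* = (11, 2).
  primal value c^T x* = 74.
Solving the dual: y* = (5, 0, 1).
  dual value b^T y* = 74.
Strong duality: c^T x* = b^T y*. Confirmed.

74


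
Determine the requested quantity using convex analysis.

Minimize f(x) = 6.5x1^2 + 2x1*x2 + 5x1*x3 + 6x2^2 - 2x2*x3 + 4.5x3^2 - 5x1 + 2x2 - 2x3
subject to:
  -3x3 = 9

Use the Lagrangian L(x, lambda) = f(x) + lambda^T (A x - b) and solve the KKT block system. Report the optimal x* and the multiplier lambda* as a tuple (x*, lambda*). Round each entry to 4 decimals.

Form the Lagrangian:
  L(x, lambda) = (1/2) x^T Q x + c^T x + lambda^T (A x - b)
Stationarity (grad_x L = 0): Q x + c + A^T lambda = 0.
Primal feasibility: A x = b.

This gives the KKT block system:
  [ Q   A^T ] [ x     ]   [-c ]
  [ A    0  ] [ lambda ] = [ b ]

Solving the linear system:
  x*      = (1.6842, -0.9474, -3)
  lambda* = (-6.2281)
  f(x*)   = 25.8684

x* = (1.6842, -0.9474, -3), lambda* = (-6.2281)


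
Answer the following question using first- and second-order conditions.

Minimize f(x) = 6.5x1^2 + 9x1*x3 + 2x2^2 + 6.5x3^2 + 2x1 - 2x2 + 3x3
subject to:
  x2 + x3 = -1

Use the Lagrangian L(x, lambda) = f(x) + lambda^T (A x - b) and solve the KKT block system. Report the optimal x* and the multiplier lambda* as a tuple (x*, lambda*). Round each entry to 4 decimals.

Form the Lagrangian:
  L(x, lambda) = (1/2) x^T Q x + c^T x + lambda^T (A x - b)
Stationarity (grad_x L = 0): Q x + c + A^T lambda = 0.
Primal feasibility: A x = b.

This gives the KKT block system:
  [ Q   A^T ] [ x     ]   [-c ]
  [ A    0  ] [ lambda ] = [ b ]

Solving the linear system:
  x*      = (0.3357, -0.2929, -0.7071)
  lambda* = (3.1714)
  f(x*)   = 1.1536

x* = (0.3357, -0.2929, -0.7071), lambda* = (3.1714)


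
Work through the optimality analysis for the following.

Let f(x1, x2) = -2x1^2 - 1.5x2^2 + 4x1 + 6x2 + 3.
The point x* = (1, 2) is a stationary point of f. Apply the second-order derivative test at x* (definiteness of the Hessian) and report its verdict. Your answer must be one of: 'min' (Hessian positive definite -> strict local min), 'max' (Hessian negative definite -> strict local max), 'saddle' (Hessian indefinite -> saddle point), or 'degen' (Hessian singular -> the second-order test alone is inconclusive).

Compute the Hessian H = grad^2 f:
  H = [[-4, 0], [0, -3]]
Verify stationarity: grad f(x*) = H x* + g = (0, 0).
Eigenvalues of H: -4, -3.
Both eigenvalues < 0, so H is negative definite -> x* is a strict local max.

max


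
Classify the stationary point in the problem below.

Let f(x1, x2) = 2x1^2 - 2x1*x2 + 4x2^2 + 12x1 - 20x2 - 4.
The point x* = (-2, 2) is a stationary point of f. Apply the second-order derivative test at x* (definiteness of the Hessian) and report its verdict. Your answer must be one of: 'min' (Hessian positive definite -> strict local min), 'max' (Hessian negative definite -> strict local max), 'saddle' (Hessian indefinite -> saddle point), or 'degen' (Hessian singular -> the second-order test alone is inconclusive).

Compute the Hessian H = grad^2 f:
  H = [[4, -2], [-2, 8]]
Verify stationarity: grad f(x*) = H x* + g = (0, 0).
Eigenvalues of H: 3.1716, 8.8284.
Both eigenvalues > 0, so H is positive definite -> x* is a strict local min.

min


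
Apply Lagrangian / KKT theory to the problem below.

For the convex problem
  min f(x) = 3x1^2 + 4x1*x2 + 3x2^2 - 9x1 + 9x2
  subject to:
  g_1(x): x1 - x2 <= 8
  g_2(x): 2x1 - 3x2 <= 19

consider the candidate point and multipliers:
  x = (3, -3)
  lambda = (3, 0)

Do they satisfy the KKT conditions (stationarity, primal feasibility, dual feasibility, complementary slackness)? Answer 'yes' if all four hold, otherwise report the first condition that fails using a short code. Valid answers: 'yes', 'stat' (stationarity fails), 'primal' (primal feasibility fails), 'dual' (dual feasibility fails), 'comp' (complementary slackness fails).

Gradient of f: grad f(x) = Q x + c = (-3, 3)
Constraint values g_i(x) = a_i^T x - b_i:
  g_1((3, -3)) = -2
  g_2((3, -3)) = -4
Stationarity residual: grad f(x) + sum_i lambda_i a_i = (0, 0)
  -> stationarity OK
Primal feasibility (all g_i <= 0): OK
Dual feasibility (all lambda_i >= 0): OK
Complementary slackness (lambda_i * g_i(x) = 0 for all i): FAILS

Verdict: the first failing condition is complementary_slackness -> comp.

comp


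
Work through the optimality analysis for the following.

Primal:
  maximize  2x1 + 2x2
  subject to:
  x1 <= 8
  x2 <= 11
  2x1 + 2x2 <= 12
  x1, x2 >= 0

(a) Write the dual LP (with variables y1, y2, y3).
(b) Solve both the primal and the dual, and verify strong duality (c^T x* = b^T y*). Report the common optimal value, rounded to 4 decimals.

The standard primal-dual pair for 'max c^T x s.t. A x <= b, x >= 0' is:
  Dual:  min b^T y  s.t.  A^T y >= c,  y >= 0.

So the dual LP is:
  minimize  8y1 + 11y2 + 12y3
  subject to:
    y1 + 2y3 >= 2
    y2 + 2y3 >= 2
    y1, y2, y3 >= 0

Solving the primal: x* = (6, 0).
  primal value c^T x* = 12.
Solving the dual: y* = (0, 0, 1).
  dual value b^T y* = 12.
Strong duality: c^T x* = b^T y*. Confirmed.

12


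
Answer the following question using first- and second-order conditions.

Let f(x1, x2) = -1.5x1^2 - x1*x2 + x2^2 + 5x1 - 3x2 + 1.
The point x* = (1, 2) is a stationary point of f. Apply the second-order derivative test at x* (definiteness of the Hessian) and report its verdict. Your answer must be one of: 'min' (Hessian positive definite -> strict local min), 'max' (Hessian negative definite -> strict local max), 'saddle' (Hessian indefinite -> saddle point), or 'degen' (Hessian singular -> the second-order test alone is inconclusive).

Compute the Hessian H = grad^2 f:
  H = [[-3, -1], [-1, 2]]
Verify stationarity: grad f(x*) = H x* + g = (0, 0).
Eigenvalues of H: -3.1926, 2.1926.
Eigenvalues have mixed signs, so H is indefinite -> x* is a saddle point.

saddle


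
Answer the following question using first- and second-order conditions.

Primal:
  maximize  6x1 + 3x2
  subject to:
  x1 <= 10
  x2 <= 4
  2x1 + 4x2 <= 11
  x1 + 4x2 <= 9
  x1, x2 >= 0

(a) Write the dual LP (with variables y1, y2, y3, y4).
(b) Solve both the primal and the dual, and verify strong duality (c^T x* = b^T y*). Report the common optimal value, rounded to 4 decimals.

The standard primal-dual pair for 'max c^T x s.t. A x <= b, x >= 0' is:
  Dual:  min b^T y  s.t.  A^T y >= c,  y >= 0.

So the dual LP is:
  minimize  10y1 + 4y2 + 11y3 + 9y4
  subject to:
    y1 + 2y3 + y4 >= 6
    y2 + 4y3 + 4y4 >= 3
    y1, y2, y3, y4 >= 0

Solving the primal: x* = (5.5, 0).
  primal value c^T x* = 33.
Solving the dual: y* = (0, 0, 3, 0).
  dual value b^T y* = 33.
Strong duality: c^T x* = b^T y*. Confirmed.

33


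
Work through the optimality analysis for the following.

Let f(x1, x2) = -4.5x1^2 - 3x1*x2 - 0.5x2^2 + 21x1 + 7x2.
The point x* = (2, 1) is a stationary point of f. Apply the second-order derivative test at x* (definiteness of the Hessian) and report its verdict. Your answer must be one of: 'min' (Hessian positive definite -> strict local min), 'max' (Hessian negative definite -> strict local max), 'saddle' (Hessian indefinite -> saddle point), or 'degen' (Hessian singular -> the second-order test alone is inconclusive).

Compute the Hessian H = grad^2 f:
  H = [[-9, -3], [-3, -1]]
Verify stationarity: grad f(x*) = H x* + g = (0, 0).
Eigenvalues of H: -10, 0.
H has a zero eigenvalue (singular; negative semidefinite but not definite), so H is neither positive definite, negative definite, nor indefinite. The second-order test alone is inconclusive -> degen.
(Indeed, f is constant along the null direction of H through x*, so x* is not a strict local extremum.)

degen


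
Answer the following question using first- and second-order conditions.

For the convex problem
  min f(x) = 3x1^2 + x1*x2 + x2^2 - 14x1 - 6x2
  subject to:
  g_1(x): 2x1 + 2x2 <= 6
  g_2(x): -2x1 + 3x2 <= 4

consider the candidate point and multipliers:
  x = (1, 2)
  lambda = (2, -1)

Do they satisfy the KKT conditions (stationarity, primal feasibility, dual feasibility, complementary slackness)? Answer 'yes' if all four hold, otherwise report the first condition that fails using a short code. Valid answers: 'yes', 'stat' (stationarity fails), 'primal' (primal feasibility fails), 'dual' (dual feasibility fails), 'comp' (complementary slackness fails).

Gradient of f: grad f(x) = Q x + c = (-6, -1)
Constraint values g_i(x) = a_i^T x - b_i:
  g_1((1, 2)) = 0
  g_2((1, 2)) = 0
Stationarity residual: grad f(x) + sum_i lambda_i a_i = (0, 0)
  -> stationarity OK
Primal feasibility (all g_i <= 0): OK
Dual feasibility (all lambda_i >= 0): FAILS
Complementary slackness (lambda_i * g_i(x) = 0 for all i): OK

Verdict: the first failing condition is dual_feasibility -> dual.

dual


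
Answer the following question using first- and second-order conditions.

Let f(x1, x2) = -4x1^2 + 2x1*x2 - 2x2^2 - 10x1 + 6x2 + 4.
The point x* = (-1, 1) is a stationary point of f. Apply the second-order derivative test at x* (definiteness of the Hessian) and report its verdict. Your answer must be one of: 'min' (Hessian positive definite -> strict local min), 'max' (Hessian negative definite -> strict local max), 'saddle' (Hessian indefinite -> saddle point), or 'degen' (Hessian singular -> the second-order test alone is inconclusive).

Compute the Hessian H = grad^2 f:
  H = [[-8, 2], [2, -4]]
Verify stationarity: grad f(x*) = H x* + g = (0, 0).
Eigenvalues of H: -8.8284, -3.1716.
Both eigenvalues < 0, so H is negative definite -> x* is a strict local max.

max


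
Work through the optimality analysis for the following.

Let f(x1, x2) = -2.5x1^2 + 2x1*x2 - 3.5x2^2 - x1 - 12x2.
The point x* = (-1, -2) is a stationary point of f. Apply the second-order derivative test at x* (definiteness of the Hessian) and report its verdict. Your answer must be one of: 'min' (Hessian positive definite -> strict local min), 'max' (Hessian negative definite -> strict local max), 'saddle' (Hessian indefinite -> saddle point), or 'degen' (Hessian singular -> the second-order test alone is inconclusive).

Compute the Hessian H = grad^2 f:
  H = [[-5, 2], [2, -7]]
Verify stationarity: grad f(x*) = H x* + g = (0, 0).
Eigenvalues of H: -8.2361, -3.7639.
Both eigenvalues < 0, so H is negative definite -> x* is a strict local max.

max


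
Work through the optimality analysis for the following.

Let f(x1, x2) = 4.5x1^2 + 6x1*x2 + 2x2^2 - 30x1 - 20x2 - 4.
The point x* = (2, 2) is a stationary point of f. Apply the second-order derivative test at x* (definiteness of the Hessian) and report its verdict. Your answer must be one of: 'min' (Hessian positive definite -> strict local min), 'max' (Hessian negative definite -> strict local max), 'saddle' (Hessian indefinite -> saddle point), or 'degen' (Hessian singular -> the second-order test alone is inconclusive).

Compute the Hessian H = grad^2 f:
  H = [[9, 6], [6, 4]]
Verify stationarity: grad f(x*) = H x* + g = (0, 0).
Eigenvalues of H: 0, 13.
H has a zero eigenvalue (singular; positive semidefinite but not definite), so H is neither positive definite, negative definite, nor indefinite. The second-order test alone is inconclusive -> degen.
(Indeed, f is constant along the null direction of H through x*, so x* is not a strict local extremum.)

degen


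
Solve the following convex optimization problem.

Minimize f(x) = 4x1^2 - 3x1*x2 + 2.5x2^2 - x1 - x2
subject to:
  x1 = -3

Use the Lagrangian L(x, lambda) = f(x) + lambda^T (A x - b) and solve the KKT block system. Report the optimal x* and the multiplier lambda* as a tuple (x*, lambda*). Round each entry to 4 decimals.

Form the Lagrangian:
  L(x, lambda) = (1/2) x^T Q x + c^T x + lambda^T (A x - b)
Stationarity (grad_x L = 0): Q x + c + A^T lambda = 0.
Primal feasibility: A x = b.

This gives the KKT block system:
  [ Q   A^T ] [ x     ]   [-c ]
  [ A    0  ] [ lambda ] = [ b ]

Solving the linear system:
  x*      = (-3, -1.6)
  lambda* = (20.2)
  f(x*)   = 32.6

x* = (-3, -1.6), lambda* = (20.2)


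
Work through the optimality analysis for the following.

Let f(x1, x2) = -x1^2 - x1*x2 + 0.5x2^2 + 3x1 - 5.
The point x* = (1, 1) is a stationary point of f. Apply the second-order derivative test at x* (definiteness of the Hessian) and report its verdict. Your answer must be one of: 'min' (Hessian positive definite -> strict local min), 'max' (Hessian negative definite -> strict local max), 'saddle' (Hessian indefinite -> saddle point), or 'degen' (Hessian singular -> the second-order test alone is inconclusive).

Compute the Hessian H = grad^2 f:
  H = [[-2, -1], [-1, 1]]
Verify stationarity: grad f(x*) = H x* + g = (0, 0).
Eigenvalues of H: -2.3028, 1.3028.
Eigenvalues have mixed signs, so H is indefinite -> x* is a saddle point.

saddle


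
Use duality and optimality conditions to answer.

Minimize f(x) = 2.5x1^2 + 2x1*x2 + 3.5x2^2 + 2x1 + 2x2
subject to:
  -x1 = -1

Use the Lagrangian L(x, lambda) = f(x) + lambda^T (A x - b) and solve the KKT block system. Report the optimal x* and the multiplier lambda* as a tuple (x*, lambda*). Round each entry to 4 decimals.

Form the Lagrangian:
  L(x, lambda) = (1/2) x^T Q x + c^T x + lambda^T (A x - b)
Stationarity (grad_x L = 0): Q x + c + A^T lambda = 0.
Primal feasibility: A x = b.

This gives the KKT block system:
  [ Q   A^T ] [ x     ]   [-c ]
  [ A    0  ] [ lambda ] = [ b ]

Solving the linear system:
  x*      = (1, -0.5714)
  lambda* = (5.8571)
  f(x*)   = 3.3571

x* = (1, -0.5714), lambda* = (5.8571)


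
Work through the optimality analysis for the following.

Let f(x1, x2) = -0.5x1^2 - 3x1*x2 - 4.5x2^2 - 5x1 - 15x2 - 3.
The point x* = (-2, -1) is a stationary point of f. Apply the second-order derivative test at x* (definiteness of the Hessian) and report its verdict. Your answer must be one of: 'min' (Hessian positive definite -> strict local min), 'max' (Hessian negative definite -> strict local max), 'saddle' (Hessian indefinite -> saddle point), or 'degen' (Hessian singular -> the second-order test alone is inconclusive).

Compute the Hessian H = grad^2 f:
  H = [[-1, -3], [-3, -9]]
Verify stationarity: grad f(x*) = H x* + g = (0, 0).
Eigenvalues of H: -10, 0.
H has a zero eigenvalue (singular; negative semidefinite but not definite), so H is neither positive definite, negative definite, nor indefinite. The second-order test alone is inconclusive -> degen.
(Indeed, f is constant along the null direction of H through x*, so x* is not a strict local extremum.)

degen


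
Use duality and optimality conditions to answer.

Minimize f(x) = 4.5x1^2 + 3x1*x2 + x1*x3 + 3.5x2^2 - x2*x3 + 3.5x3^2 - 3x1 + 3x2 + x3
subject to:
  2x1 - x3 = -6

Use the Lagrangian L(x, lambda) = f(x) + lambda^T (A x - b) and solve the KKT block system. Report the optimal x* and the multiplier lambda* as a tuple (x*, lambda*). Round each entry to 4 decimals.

Form the Lagrangian:
  L(x, lambda) = (1/2) x^T Q x + c^T x + lambda^T (A x - b)
Stationarity (grad_x L = 0): Q x + c + A^T lambda = 0.
Primal feasibility: A x = b.

This gives the KKT block system:
  [ Q   A^T ] [ x     ]   [-c ]
  [ A    0  ] [ lambda ] = [ b ]

Solving the linear system:
  x*      = (-2.1888, 0.7413, 1.6224)
  lambda* = (9.4266)
  f(x*)   = 33.486

x* = (-2.1888, 0.7413, 1.6224), lambda* = (9.4266)


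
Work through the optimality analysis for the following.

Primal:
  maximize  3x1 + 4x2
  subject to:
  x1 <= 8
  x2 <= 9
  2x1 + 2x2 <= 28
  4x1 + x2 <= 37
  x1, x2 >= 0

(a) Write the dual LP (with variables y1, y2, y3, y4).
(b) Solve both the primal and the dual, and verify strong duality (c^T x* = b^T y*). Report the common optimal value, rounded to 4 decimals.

The standard primal-dual pair for 'max c^T x s.t. A x <= b, x >= 0' is:
  Dual:  min b^T y  s.t.  A^T y >= c,  y >= 0.

So the dual LP is:
  minimize  8y1 + 9y2 + 28y3 + 37y4
  subject to:
    y1 + 2y3 + 4y4 >= 3
    y2 + 2y3 + y4 >= 4
    y1, y2, y3, y4 >= 0

Solving the primal: x* = (5, 9).
  primal value c^T x* = 51.
Solving the dual: y* = (0, 1, 1.5, 0).
  dual value b^T y* = 51.
Strong duality: c^T x* = b^T y*. Confirmed.

51


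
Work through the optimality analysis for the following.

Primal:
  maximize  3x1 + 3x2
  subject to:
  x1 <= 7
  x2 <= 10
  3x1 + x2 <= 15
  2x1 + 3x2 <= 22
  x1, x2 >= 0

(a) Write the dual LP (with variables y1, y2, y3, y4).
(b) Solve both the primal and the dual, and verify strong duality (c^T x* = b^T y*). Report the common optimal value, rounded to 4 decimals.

The standard primal-dual pair for 'max c^T x s.t. A x <= b, x >= 0' is:
  Dual:  min b^T y  s.t.  A^T y >= c,  y >= 0.

So the dual LP is:
  minimize  7y1 + 10y2 + 15y3 + 22y4
  subject to:
    y1 + 3y3 + 2y4 >= 3
    y2 + y3 + 3y4 >= 3
    y1, y2, y3, y4 >= 0

Solving the primal: x* = (3.2857, 5.1429).
  primal value c^T x* = 25.2857.
Solving the dual: y* = (0, 0, 0.4286, 0.8571).
  dual value b^T y* = 25.2857.
Strong duality: c^T x* = b^T y*. Confirmed.

25.2857


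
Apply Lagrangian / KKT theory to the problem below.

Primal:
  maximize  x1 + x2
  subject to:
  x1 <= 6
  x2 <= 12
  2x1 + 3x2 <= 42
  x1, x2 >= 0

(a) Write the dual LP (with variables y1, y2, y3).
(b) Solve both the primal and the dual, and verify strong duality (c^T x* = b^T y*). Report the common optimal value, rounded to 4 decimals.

The standard primal-dual pair for 'max c^T x s.t. A x <= b, x >= 0' is:
  Dual:  min b^T y  s.t.  A^T y >= c,  y >= 0.

So the dual LP is:
  minimize  6y1 + 12y2 + 42y3
  subject to:
    y1 + 2y3 >= 1
    y2 + 3y3 >= 1
    y1, y2, y3 >= 0

Solving the primal: x* = (6, 10).
  primal value c^T x* = 16.
Solving the dual: y* = (0.3333, 0, 0.3333).
  dual value b^T y* = 16.
Strong duality: c^T x* = b^T y*. Confirmed.

16


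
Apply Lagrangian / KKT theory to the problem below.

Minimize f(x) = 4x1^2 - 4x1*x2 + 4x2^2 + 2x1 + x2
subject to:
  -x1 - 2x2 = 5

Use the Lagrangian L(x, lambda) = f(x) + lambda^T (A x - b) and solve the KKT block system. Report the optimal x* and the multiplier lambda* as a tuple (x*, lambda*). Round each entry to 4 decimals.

Form the Lagrangian:
  L(x, lambda) = (1/2) x^T Q x + c^T x + lambda^T (A x - b)
Stationarity (grad_x L = 0): Q x + c + A^T lambda = 0.
Primal feasibility: A x = b.

This gives the KKT block system:
  [ Q   A^T ] [ x     ]   [-c ]
  [ A    0  ] [ lambda ] = [ b ]

Solving the linear system:
  x*      = (-1.5357, -1.7321)
  lambda* = (-3.3571)
  f(x*)   = 5.9911

x* = (-1.5357, -1.7321), lambda* = (-3.3571)


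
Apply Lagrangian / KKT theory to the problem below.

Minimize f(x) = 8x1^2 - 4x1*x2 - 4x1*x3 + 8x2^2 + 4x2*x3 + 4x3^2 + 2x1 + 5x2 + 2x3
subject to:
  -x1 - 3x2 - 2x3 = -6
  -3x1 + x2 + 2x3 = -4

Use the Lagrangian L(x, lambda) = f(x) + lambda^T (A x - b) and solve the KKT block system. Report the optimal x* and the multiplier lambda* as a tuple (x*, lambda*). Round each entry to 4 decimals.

Form the Lagrangian:
  L(x, lambda) = (1/2) x^T Q x + c^T x + lambda^T (A x - b)
Stationarity (grad_x L = 0): Q x + c + A^T lambda = 0.
Primal feasibility: A x = b.

This gives the KKT block system:
  [ Q   A^T ] [ x     ]   [-c ]
  [ A    0  ] [ lambda ] = [ b ]

Solving the linear system:
  x*      = (1.9651, 1.0698, 0.4128)
  lambda* = (7.5233, 6.6628)
  f(x*)   = 40.9477

x* = (1.9651, 1.0698, 0.4128), lambda* = (7.5233, 6.6628)


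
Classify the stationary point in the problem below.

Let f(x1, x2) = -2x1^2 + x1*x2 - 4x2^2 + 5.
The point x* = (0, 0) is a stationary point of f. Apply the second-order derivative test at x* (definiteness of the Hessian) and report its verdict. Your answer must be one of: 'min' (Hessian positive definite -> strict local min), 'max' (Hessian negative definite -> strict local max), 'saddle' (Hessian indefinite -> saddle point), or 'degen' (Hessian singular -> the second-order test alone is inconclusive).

Compute the Hessian H = grad^2 f:
  H = [[-4, 1], [1, -8]]
Verify stationarity: grad f(x*) = H x* + g = (0, 0).
Eigenvalues of H: -8.2361, -3.7639.
Both eigenvalues < 0, so H is negative definite -> x* is a strict local max.

max


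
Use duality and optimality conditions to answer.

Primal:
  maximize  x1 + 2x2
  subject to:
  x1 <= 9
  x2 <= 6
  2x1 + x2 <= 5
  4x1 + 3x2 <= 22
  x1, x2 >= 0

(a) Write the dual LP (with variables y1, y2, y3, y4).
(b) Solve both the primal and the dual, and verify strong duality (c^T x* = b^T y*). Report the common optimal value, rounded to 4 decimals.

The standard primal-dual pair for 'max c^T x s.t. A x <= b, x >= 0' is:
  Dual:  min b^T y  s.t.  A^T y >= c,  y >= 0.

So the dual LP is:
  minimize  9y1 + 6y2 + 5y3 + 22y4
  subject to:
    y1 + 2y3 + 4y4 >= 1
    y2 + y3 + 3y4 >= 2
    y1, y2, y3, y4 >= 0

Solving the primal: x* = (0, 5).
  primal value c^T x* = 10.
Solving the dual: y* = (0, 0, 2, 0).
  dual value b^T y* = 10.
Strong duality: c^T x* = b^T y*. Confirmed.

10


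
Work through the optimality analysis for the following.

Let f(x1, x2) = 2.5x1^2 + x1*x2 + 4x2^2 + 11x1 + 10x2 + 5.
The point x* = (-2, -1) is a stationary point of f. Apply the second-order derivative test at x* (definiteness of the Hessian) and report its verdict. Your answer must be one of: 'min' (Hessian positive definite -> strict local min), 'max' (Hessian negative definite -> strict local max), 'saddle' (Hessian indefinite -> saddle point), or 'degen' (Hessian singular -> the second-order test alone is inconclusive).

Compute the Hessian H = grad^2 f:
  H = [[5, 1], [1, 8]]
Verify stationarity: grad f(x*) = H x* + g = (0, 0).
Eigenvalues of H: 4.6972, 8.3028.
Both eigenvalues > 0, so H is positive definite -> x* is a strict local min.

min


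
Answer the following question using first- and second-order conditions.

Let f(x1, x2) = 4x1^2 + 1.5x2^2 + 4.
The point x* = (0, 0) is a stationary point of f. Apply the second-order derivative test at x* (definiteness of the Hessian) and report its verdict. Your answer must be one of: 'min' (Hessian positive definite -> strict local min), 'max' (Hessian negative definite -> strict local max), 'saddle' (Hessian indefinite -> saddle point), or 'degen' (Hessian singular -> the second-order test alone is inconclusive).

Compute the Hessian H = grad^2 f:
  H = [[8, 0], [0, 3]]
Verify stationarity: grad f(x*) = H x* + g = (0, 0).
Eigenvalues of H: 3, 8.
Both eigenvalues > 0, so H is positive definite -> x* is a strict local min.

min


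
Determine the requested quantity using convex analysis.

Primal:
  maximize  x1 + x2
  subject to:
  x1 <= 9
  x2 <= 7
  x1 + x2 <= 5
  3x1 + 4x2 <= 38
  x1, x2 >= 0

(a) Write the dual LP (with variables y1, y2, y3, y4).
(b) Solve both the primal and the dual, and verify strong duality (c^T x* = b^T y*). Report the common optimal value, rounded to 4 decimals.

The standard primal-dual pair for 'max c^T x s.t. A x <= b, x >= 0' is:
  Dual:  min b^T y  s.t.  A^T y >= c,  y >= 0.

So the dual LP is:
  minimize  9y1 + 7y2 + 5y3 + 38y4
  subject to:
    y1 + y3 + 3y4 >= 1
    y2 + y3 + 4y4 >= 1
    y1, y2, y3, y4 >= 0

Solving the primal: x* = (5, 0).
  primal value c^T x* = 5.
Solving the dual: y* = (0, 0, 1, 0).
  dual value b^T y* = 5.
Strong duality: c^T x* = b^T y*. Confirmed.

5


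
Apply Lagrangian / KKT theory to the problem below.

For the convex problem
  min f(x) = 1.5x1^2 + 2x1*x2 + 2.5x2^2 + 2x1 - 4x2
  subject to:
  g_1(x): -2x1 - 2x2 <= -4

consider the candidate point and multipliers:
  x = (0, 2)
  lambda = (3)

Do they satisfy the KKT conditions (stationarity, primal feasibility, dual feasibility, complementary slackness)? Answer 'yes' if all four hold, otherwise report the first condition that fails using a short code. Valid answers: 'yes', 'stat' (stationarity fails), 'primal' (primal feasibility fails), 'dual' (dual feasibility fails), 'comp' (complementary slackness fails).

Gradient of f: grad f(x) = Q x + c = (6, 6)
Constraint values g_i(x) = a_i^T x - b_i:
  g_1((0, 2)) = 0
Stationarity residual: grad f(x) + sum_i lambda_i a_i = (0, 0)
  -> stationarity OK
Primal feasibility (all g_i <= 0): OK
Dual feasibility (all lambda_i >= 0): OK
Complementary slackness (lambda_i * g_i(x) = 0 for all i): OK

Verdict: yes, KKT holds.

yes


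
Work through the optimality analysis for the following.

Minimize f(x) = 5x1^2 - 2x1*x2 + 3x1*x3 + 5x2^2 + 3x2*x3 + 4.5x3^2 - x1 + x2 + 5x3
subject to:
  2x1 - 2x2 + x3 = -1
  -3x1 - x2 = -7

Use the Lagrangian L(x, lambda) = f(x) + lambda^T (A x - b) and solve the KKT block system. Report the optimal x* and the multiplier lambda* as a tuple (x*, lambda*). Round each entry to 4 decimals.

Form the Lagrangian:
  L(x, lambda) = (1/2) x^T Q x + c^T x + lambda^T (A x - b)
Stationarity (grad_x L = 0): Q x + c + A^T lambda = 0.
Primal feasibility: A x = b.

This gives the KKT block system:
  [ Q   A^T ] [ x     ]   [-c ]
  [ A    0  ] [ lambda ] = [ b ]

Solving the linear system:
  x*      = (1.8495, 1.4515, -1.7959)
  lambda* = (1.2602, 3.9082)
  f(x*)   = 9.6199

x* = (1.8495, 1.4515, -1.7959), lambda* = (1.2602, 3.9082)


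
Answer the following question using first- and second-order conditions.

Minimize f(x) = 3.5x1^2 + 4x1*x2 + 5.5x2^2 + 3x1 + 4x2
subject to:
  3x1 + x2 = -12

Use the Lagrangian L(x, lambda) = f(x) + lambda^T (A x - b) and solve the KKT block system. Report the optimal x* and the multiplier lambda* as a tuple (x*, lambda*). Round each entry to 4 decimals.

Form the Lagrangian:
  L(x, lambda) = (1/2) x^T Q x + c^T x + lambda^T (A x - b)
Stationarity (grad_x L = 0): Q x + c + A^T lambda = 0.
Primal feasibility: A x = b.

This gives the KKT block system:
  [ Q   A^T ] [ x     ]   [-c ]
  [ A    0  ] [ lambda ] = [ b ]

Solving the linear system:
  x*      = (-4.1341, 0.4024)
  lambda* = (8.1098)
  f(x*)   = 43.2622

x* = (-4.1341, 0.4024), lambda* = (8.1098)


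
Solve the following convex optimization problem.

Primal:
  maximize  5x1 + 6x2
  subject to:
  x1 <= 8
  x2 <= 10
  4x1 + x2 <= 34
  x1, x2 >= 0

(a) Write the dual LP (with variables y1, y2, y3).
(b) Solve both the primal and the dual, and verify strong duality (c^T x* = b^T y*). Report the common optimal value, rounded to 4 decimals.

The standard primal-dual pair for 'max c^T x s.t. A x <= b, x >= 0' is:
  Dual:  min b^T y  s.t.  A^T y >= c,  y >= 0.

So the dual LP is:
  minimize  8y1 + 10y2 + 34y3
  subject to:
    y1 + 4y3 >= 5
    y2 + y3 >= 6
    y1, y2, y3 >= 0

Solving the primal: x* = (6, 10).
  primal value c^T x* = 90.
Solving the dual: y* = (0, 4.75, 1.25).
  dual value b^T y* = 90.
Strong duality: c^T x* = b^T y*. Confirmed.

90


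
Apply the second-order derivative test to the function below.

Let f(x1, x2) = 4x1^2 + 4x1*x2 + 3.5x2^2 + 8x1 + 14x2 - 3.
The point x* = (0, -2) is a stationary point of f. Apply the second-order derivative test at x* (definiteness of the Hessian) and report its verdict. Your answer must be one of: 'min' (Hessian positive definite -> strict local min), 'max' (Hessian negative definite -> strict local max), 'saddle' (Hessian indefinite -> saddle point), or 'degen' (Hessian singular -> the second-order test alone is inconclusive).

Compute the Hessian H = grad^2 f:
  H = [[8, 4], [4, 7]]
Verify stationarity: grad f(x*) = H x* + g = (0, 0).
Eigenvalues of H: 3.4689, 11.5311.
Both eigenvalues > 0, so H is positive definite -> x* is a strict local min.

min


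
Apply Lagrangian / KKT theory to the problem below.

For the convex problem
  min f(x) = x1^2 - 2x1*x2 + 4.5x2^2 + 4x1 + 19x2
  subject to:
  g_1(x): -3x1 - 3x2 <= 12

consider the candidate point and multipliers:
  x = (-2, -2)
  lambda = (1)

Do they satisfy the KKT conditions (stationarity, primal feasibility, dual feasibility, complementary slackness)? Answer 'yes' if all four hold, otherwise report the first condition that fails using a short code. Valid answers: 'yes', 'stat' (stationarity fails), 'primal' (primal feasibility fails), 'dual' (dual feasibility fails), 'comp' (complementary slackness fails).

Gradient of f: grad f(x) = Q x + c = (4, 5)
Constraint values g_i(x) = a_i^T x - b_i:
  g_1((-2, -2)) = 0
Stationarity residual: grad f(x) + sum_i lambda_i a_i = (1, 2)
  -> stationarity FAILS
Primal feasibility (all g_i <= 0): OK
Dual feasibility (all lambda_i >= 0): OK
Complementary slackness (lambda_i * g_i(x) = 0 for all i): OK

Verdict: the first failing condition is stationarity -> stat.

stat


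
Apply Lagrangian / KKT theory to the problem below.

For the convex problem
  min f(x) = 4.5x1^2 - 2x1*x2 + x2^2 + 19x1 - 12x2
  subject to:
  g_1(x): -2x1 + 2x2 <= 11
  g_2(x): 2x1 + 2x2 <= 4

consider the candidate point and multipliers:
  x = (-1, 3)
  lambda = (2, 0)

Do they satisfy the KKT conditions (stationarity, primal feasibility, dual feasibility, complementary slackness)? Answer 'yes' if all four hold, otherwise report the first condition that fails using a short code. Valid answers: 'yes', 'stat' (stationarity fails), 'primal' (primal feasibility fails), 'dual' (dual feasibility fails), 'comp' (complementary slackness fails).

Gradient of f: grad f(x) = Q x + c = (4, -4)
Constraint values g_i(x) = a_i^T x - b_i:
  g_1((-1, 3)) = -3
  g_2((-1, 3)) = 0
Stationarity residual: grad f(x) + sum_i lambda_i a_i = (0, 0)
  -> stationarity OK
Primal feasibility (all g_i <= 0): OK
Dual feasibility (all lambda_i >= 0): OK
Complementary slackness (lambda_i * g_i(x) = 0 for all i): FAILS

Verdict: the first failing condition is complementary_slackness -> comp.

comp


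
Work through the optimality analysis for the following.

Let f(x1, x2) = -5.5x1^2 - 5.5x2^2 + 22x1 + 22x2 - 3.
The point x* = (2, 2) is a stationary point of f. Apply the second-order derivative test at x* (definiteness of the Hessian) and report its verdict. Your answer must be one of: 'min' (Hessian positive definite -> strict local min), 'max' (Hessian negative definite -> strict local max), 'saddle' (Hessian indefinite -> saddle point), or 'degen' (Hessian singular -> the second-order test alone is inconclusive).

Compute the Hessian H = grad^2 f:
  H = [[-11, 0], [0, -11]]
Verify stationarity: grad f(x*) = H x* + g = (0, 0).
Eigenvalues of H: -11, -11.
Both eigenvalues < 0, so H is negative definite -> x* is a strict local max.

max


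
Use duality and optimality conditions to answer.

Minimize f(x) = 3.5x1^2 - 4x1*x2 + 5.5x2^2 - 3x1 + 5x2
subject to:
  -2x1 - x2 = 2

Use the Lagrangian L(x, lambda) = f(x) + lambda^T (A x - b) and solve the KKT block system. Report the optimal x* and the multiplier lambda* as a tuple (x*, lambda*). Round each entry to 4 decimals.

Form the Lagrangian:
  L(x, lambda) = (1/2) x^T Q x + c^T x + lambda^T (A x - b)
Stationarity (grad_x L = 0): Q x + c + A^T lambda = 0.
Primal feasibility: A x = b.

This gives the KKT block system:
  [ Q   A^T ] [ x     ]   [-c ]
  [ A    0  ] [ lambda ] = [ b ]

Solving the linear system:
  x*      = (-0.5821, -0.8358)
  lambda* = (-1.8657)
  f(x*)   = 0.6493

x* = (-0.5821, -0.8358), lambda* = (-1.8657)


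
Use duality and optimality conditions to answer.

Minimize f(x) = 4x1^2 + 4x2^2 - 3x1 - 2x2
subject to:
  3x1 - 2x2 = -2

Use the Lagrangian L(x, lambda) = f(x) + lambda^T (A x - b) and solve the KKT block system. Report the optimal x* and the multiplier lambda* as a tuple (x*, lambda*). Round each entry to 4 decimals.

Form the Lagrangian:
  L(x, lambda) = (1/2) x^T Q x + c^T x + lambda^T (A x - b)
Stationarity (grad_x L = 0): Q x + c + A^T lambda = 0.
Primal feasibility: A x = b.

This gives the KKT block system:
  [ Q   A^T ] [ x     ]   [-c ]
  [ A    0  ] [ lambda ] = [ b ]

Solving the linear system:
  x*      = (-0.2308, 0.6538)
  lambda* = (1.6154)
  f(x*)   = 1.3077

x* = (-0.2308, 0.6538), lambda* = (1.6154)


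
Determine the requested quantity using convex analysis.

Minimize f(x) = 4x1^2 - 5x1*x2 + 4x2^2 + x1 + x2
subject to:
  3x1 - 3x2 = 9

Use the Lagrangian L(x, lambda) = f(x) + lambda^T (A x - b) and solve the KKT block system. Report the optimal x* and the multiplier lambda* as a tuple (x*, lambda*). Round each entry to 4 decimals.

Form the Lagrangian:
  L(x, lambda) = (1/2) x^T Q x + c^T x + lambda^T (A x - b)
Stationarity (grad_x L = 0): Q x + c + A^T lambda = 0.
Primal feasibility: A x = b.

This gives the KKT block system:
  [ Q   A^T ] [ x     ]   [-c ]
  [ A    0  ] [ lambda ] = [ b ]

Solving the linear system:
  x*      = (1.1667, -1.8333)
  lambda* = (-6.5)
  f(x*)   = 28.9167

x* = (1.1667, -1.8333), lambda* = (-6.5)
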